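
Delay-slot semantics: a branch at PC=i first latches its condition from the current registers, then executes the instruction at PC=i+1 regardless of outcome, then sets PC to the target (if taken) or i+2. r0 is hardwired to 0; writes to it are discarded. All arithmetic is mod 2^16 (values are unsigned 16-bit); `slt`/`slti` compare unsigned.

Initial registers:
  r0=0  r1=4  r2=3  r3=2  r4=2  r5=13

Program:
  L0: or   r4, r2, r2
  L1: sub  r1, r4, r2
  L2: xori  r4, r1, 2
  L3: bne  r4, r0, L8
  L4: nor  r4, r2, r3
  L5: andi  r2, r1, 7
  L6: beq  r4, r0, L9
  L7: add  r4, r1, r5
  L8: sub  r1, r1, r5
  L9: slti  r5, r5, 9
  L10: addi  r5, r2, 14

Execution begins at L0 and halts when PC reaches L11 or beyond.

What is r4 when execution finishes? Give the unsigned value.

65532

  step pc=0: or   r4, r2, r2  regs=(0,4,3,2,3,13)
  step pc=1: sub  r1, r4, r2  regs=(0,0,3,2,3,13)
  step pc=2: xori  r4, r1, 2  regs=(0,0,3,2,2,13)
  step pc=3: bne  r4, r0, L8  cond=T  regs=(0,0,3,2,2,13)
  step pc=4: nor  r4, r2, r3  regs=(0,0,3,2,65532,13)
  step pc=8: sub  r1, r1, r5  regs=(0,65523,3,2,65532,13)
  step pc=9: slti  r5, r5, 9  regs=(0,65523,3,2,65532,0)
  step pc=10: addi  r5, r2, 14  regs=(0,65523,3,2,65532,17)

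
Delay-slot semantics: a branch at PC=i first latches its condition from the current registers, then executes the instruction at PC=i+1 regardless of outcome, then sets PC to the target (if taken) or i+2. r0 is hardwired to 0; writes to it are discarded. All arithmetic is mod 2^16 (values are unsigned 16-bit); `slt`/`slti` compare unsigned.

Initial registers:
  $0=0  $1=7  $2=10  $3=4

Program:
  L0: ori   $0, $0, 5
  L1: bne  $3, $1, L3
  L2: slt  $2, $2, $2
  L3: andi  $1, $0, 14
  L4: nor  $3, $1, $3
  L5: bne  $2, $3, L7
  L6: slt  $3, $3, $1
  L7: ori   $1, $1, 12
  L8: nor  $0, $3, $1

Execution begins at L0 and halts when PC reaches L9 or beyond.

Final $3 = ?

0

  step pc=0: ori   $0, $0, 5  regs=(0,7,10,4)
  step pc=1: bne  $3, $1, L3  cond=T  regs=(0,7,10,4)
  step pc=2: slt  $2, $2, $2  regs=(0,7,0,4)
  step pc=3: andi  $1, $0, 14  regs=(0,0,0,4)
  step pc=4: nor  $3, $1, $3  regs=(0,0,0,65531)
  step pc=5: bne  $2, $3, L7  cond=T  regs=(0,0,0,65531)
  step pc=6: slt  $3, $3, $1  regs=(0,0,0,0)
  step pc=7: ori   $1, $1, 12  regs=(0,12,0,0)
  step pc=8: nor  $0, $3, $1  regs=(0,12,0,0)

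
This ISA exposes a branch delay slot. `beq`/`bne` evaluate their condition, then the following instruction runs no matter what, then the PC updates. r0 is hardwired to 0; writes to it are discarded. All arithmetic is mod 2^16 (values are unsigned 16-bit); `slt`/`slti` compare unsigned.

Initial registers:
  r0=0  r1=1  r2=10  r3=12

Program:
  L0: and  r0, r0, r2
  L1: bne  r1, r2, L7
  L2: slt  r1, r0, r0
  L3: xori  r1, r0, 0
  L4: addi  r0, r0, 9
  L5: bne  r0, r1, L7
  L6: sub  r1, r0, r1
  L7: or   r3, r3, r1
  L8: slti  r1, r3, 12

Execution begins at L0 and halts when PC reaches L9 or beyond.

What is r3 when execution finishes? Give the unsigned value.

[0] and  r0, r0, r2  →  {r0:0, r1:1, r2:10, r3:12}
[1] bne  r1, r2, L7  →  {r0:0, r1:1, r2:10, r3:12}  ⟨branch taken⟩
[2] slt  r1, r0, r0  →  {r0:0, r1:0, r2:10, r3:12}
[7] or   r3, r3, r1  →  {r0:0, r1:0, r2:10, r3:12}
[8] slti  r1, r3, 12  →  {r0:0, r1:0, r2:10, r3:12}

12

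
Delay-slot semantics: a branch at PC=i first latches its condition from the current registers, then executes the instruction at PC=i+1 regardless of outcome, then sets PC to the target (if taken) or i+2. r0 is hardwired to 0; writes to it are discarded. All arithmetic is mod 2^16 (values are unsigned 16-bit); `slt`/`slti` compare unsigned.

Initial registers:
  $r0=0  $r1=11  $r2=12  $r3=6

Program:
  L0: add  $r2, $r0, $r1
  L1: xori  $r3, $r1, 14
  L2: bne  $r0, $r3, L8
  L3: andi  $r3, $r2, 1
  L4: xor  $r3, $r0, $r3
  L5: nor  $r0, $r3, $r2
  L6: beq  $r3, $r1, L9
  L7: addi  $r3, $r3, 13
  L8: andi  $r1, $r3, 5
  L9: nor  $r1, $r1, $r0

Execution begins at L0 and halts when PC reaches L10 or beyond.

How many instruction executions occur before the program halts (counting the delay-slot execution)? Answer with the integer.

[0] add  $r2, $r0, $r1  →  {$r0:0, $r1:11, $r2:11, $r3:6}
[1] xori  $r3, $r1, 14  →  {$r0:0, $r1:11, $r2:11, $r3:5}
[2] bne  $r0, $r3, L8  →  {$r0:0, $r1:11, $r2:11, $r3:5}  ⟨branch taken⟩
[3] andi  $r3, $r2, 1  →  {$r0:0, $r1:11, $r2:11, $r3:1}
[8] andi  $r1, $r3, 5  →  {$r0:0, $r1:1, $r2:11, $r3:1}
[9] nor  $r1, $r1, $r0  →  {$r0:0, $r1:65534, $r2:11, $r3:1}

6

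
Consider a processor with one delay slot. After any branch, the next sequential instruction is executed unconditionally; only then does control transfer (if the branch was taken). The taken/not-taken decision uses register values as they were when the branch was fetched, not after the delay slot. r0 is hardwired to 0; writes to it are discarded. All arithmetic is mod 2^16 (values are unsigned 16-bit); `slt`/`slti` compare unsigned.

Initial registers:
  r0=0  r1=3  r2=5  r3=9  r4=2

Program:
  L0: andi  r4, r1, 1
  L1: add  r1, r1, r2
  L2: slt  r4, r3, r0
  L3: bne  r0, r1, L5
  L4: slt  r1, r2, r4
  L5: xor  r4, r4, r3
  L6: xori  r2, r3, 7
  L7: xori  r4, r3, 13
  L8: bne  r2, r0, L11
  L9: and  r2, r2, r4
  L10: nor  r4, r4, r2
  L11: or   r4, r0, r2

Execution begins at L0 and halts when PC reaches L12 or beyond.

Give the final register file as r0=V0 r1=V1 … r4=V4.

r0=0 r1=0 r2=4 r3=9 r4=4

#0 andi  r4, r1, 1 ; 0/3/5/9/1
#1 add  r1, r1, r2 ; 0/8/5/9/1
#2 slt  r4, r3, r0 ; 0/8/5/9/0
#3 bne  r0, r1, L5 ; 0/8/5/9/0 ; →target
#4 slt  r1, r2, r4 ; 0/0/5/9/0
#5 xor  r4, r4, r3 ; 0/0/5/9/9
#6 xori  r2, r3, 7 ; 0/0/14/9/9
#7 xori  r4, r3, 13 ; 0/0/14/9/4
#8 bne  r2, r0, L11 ; 0/0/14/9/4 ; →target
#9 and  r2, r2, r4 ; 0/0/4/9/4
#11 or   r4, r0, r2 ; 0/0/4/9/4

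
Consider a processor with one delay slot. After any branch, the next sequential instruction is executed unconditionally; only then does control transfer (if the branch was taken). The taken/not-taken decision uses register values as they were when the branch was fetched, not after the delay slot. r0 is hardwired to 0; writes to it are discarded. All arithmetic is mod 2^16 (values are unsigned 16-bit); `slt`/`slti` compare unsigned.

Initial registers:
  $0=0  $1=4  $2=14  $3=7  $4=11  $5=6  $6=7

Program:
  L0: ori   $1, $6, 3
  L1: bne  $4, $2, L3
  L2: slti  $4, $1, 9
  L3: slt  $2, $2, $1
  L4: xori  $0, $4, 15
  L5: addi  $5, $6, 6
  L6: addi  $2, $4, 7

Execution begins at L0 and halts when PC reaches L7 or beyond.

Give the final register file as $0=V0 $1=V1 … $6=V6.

PC=0  ori   $1, $6, 3        | $0=0 $1=7 $2=14 $3=7 $4=11 $5=6 $6=7
PC=1  bne  $4, $2, L3        | $0=0 $1=7 $2=14 $3=7 $4=11 $5=6 $6=7  [TAKEN]
PC=2  slti  $4, $1, 9        | $0=0 $1=7 $2=14 $3=7 $4=1 $5=6 $6=7
PC=3  slt  $2, $2, $1        | $0=0 $1=7 $2=0 $3=7 $4=1 $5=6 $6=7
PC=4  xori  $0, $4, 15       | $0=0 $1=7 $2=0 $3=7 $4=1 $5=6 $6=7
PC=5  addi  $5, $6, 6        | $0=0 $1=7 $2=0 $3=7 $4=1 $5=13 $6=7
PC=6  addi  $2, $4, 7        | $0=0 $1=7 $2=8 $3=7 $4=1 $5=13 $6=7

$0=0 $1=7 $2=8 $3=7 $4=1 $5=13 $6=7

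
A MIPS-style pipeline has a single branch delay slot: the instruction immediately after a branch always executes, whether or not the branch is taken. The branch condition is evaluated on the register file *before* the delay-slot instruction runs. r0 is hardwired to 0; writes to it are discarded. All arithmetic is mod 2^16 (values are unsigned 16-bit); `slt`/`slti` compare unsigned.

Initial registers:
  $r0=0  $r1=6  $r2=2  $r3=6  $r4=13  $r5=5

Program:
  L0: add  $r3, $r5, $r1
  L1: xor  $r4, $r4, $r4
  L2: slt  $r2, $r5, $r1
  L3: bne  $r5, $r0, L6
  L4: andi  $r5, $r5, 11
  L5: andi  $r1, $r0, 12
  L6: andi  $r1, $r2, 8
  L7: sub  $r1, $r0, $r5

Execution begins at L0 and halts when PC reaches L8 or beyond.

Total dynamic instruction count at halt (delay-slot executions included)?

#0 add  $r3, $r5, $r1 ; 0/6/2/11/13/5
#1 xor  $r4, $r4, $r4 ; 0/6/2/11/0/5
#2 slt  $r2, $r5, $r1 ; 0/6/1/11/0/5
#3 bne  $r5, $r0, L6 ; 0/6/1/11/0/5 ; →target
#4 andi  $r5, $r5, 11 ; 0/6/1/11/0/1
#6 andi  $r1, $r2, 8 ; 0/0/1/11/0/1
#7 sub  $r1, $r0, $r5 ; 0/65535/1/11/0/1

7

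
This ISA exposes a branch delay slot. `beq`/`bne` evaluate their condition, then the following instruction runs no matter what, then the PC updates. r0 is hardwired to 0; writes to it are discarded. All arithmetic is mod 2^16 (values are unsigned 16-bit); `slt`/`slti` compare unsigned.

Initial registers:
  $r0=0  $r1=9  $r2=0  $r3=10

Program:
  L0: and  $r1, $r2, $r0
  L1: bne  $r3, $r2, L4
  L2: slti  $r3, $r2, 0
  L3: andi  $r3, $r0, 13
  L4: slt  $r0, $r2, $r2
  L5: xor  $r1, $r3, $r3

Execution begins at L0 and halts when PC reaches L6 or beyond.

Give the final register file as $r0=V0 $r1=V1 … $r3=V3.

$r0=0 $r1=0 $r2=0 $r3=0

  step pc=0: and  $r1, $r2, $r0  regs=(0,0,0,10)
  step pc=1: bne  $r3, $r2, L4  cond=T  regs=(0,0,0,10)
  step pc=2: slti  $r3, $r2, 0  regs=(0,0,0,0)
  step pc=4: slt  $r0, $r2, $r2  regs=(0,0,0,0)
  step pc=5: xor  $r1, $r3, $r3  regs=(0,0,0,0)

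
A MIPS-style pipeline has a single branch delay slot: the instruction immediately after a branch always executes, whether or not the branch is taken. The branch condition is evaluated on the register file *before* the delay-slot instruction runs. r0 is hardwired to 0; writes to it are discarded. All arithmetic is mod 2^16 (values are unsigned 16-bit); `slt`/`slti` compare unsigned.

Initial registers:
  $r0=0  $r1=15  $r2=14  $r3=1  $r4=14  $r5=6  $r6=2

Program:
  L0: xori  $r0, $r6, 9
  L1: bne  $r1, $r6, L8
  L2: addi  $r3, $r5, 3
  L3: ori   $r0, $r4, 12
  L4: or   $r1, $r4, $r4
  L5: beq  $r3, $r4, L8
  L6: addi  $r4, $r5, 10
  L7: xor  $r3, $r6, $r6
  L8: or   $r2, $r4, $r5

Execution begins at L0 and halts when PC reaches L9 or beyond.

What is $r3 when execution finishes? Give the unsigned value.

9

PC=0  xori  $r0, $r6, 9      | $r0=0 $r1=15 $r2=14 $r3=1 $r4=14 $r5=6 $r6=2
PC=1  bne  $r1, $r6, L8      | $r0=0 $r1=15 $r2=14 $r3=1 $r4=14 $r5=6 $r6=2  [TAKEN]
PC=2  addi  $r3, $r5, 3      | $r0=0 $r1=15 $r2=14 $r3=9 $r4=14 $r5=6 $r6=2
PC=8  or   $r2, $r4, $r5     | $r0=0 $r1=15 $r2=14 $r3=9 $r4=14 $r5=6 $r6=2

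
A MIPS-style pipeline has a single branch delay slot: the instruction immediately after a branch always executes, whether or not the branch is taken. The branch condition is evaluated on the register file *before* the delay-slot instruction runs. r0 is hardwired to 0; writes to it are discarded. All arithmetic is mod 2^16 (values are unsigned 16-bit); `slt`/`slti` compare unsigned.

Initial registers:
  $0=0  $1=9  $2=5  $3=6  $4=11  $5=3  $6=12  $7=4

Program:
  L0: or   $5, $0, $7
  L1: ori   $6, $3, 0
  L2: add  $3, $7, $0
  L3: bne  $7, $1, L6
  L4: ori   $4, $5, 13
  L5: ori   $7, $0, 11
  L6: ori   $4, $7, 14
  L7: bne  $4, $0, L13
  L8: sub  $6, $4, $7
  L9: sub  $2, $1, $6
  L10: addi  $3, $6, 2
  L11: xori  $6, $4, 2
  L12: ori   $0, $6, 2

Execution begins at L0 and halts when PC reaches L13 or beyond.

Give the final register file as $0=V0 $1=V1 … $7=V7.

  step pc=0: or   $5, $0, $7  regs=(0,9,5,6,11,4,12,4)
  step pc=1: ori   $6, $3, 0  regs=(0,9,5,6,11,4,6,4)
  step pc=2: add  $3, $7, $0  regs=(0,9,5,4,11,4,6,4)
  step pc=3: bne  $7, $1, L6  cond=T  regs=(0,9,5,4,11,4,6,4)
  step pc=4: ori   $4, $5, 13  regs=(0,9,5,4,13,4,6,4)
  step pc=6: ori   $4, $7, 14  regs=(0,9,5,4,14,4,6,4)
  step pc=7: bne  $4, $0, L13  cond=T  regs=(0,9,5,4,14,4,6,4)
  step pc=8: sub  $6, $4, $7  regs=(0,9,5,4,14,4,10,4)

$0=0 $1=9 $2=5 $3=4 $4=14 $5=4 $6=10 $7=4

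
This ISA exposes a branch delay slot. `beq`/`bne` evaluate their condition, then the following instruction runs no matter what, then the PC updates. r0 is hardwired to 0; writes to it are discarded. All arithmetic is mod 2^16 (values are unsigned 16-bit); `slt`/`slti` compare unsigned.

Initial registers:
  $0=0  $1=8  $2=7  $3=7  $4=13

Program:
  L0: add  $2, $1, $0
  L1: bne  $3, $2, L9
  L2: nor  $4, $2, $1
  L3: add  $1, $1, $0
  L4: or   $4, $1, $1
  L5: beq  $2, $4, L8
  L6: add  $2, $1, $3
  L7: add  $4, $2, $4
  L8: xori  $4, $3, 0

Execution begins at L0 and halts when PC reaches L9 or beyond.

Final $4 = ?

#0 add  $2, $1, $0 ; 0/8/8/7/13
#1 bne  $3, $2, L9 ; 0/8/8/7/13 ; →target
#2 nor  $4, $2, $1 ; 0/8/8/7/65527

65527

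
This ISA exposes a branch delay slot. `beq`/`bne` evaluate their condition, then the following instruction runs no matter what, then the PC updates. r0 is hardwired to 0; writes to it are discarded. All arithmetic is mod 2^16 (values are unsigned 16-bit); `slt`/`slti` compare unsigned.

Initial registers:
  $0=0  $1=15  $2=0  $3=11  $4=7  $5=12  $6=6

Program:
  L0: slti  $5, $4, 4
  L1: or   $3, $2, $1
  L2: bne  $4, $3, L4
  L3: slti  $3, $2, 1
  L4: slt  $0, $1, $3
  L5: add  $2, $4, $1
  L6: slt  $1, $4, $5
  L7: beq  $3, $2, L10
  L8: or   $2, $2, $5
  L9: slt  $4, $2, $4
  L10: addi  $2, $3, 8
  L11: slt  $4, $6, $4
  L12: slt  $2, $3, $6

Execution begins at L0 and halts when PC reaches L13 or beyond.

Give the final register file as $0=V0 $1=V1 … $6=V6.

[0] slti  $5, $4, 4  →  {$0:0, $1:15, $2:0, $3:11, $4:7, $5:0, $6:6}
[1] or   $3, $2, $1  →  {$0:0, $1:15, $2:0, $3:15, $4:7, $5:0, $6:6}
[2] bne  $4, $3, L4  →  {$0:0, $1:15, $2:0, $3:15, $4:7, $5:0, $6:6}  ⟨branch taken⟩
[3] slti  $3, $2, 1  →  {$0:0, $1:15, $2:0, $3:1, $4:7, $5:0, $6:6}
[4] slt  $0, $1, $3  →  {$0:0, $1:15, $2:0, $3:1, $4:7, $5:0, $6:6}
[5] add  $2, $4, $1  →  {$0:0, $1:15, $2:22, $3:1, $4:7, $5:0, $6:6}
[6] slt  $1, $4, $5  →  {$0:0, $1:0, $2:22, $3:1, $4:7, $5:0, $6:6}
[7] beq  $3, $2, L10  →  {$0:0, $1:0, $2:22, $3:1, $4:7, $5:0, $6:6}  ⟨branch fallthrough⟩
[8] or   $2, $2, $5  →  {$0:0, $1:0, $2:22, $3:1, $4:7, $5:0, $6:6}
[9] slt  $4, $2, $4  →  {$0:0, $1:0, $2:22, $3:1, $4:0, $5:0, $6:6}
[10] addi  $2, $3, 8  →  {$0:0, $1:0, $2:9, $3:1, $4:0, $5:0, $6:6}
[11] slt  $4, $6, $4  →  {$0:0, $1:0, $2:9, $3:1, $4:0, $5:0, $6:6}
[12] slt  $2, $3, $6  →  {$0:0, $1:0, $2:1, $3:1, $4:0, $5:0, $6:6}

$0=0 $1=0 $2=1 $3=1 $4=0 $5=0 $6=6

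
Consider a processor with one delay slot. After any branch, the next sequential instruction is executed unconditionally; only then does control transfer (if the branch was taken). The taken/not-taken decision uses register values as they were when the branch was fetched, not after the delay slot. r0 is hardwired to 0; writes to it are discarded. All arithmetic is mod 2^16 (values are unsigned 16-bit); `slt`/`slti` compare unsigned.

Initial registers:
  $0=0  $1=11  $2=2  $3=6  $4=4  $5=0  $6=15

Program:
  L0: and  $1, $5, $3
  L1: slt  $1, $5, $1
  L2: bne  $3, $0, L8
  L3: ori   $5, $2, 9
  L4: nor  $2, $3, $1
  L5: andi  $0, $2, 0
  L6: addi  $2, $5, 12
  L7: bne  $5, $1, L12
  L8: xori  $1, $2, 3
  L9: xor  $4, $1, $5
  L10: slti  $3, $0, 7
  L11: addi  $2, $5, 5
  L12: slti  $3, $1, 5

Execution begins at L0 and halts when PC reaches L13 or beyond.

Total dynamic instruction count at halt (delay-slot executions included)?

PC=0  and  $1, $5, $3        | $0=0 $1=0 $2=2 $3=6 $4=4 $5=0 $6=15
PC=1  slt  $1, $5, $1        | $0=0 $1=0 $2=2 $3=6 $4=4 $5=0 $6=15
PC=2  bne  $3, $0, L8        | $0=0 $1=0 $2=2 $3=6 $4=4 $5=0 $6=15  [TAKEN]
PC=3  ori   $5, $2, 9        | $0=0 $1=0 $2=2 $3=6 $4=4 $5=11 $6=15
PC=8  xori  $1, $2, 3        | $0=0 $1=1 $2=2 $3=6 $4=4 $5=11 $6=15
PC=9  xor  $4, $1, $5        | $0=0 $1=1 $2=2 $3=6 $4=10 $5=11 $6=15
PC=10 slti  $3, $0, 7        | $0=0 $1=1 $2=2 $3=1 $4=10 $5=11 $6=15
PC=11 addi  $2, $5, 5        | $0=0 $1=1 $2=16 $3=1 $4=10 $5=11 $6=15
PC=12 slti  $3, $1, 5        | $0=0 $1=1 $2=16 $3=1 $4=10 $5=11 $6=15

9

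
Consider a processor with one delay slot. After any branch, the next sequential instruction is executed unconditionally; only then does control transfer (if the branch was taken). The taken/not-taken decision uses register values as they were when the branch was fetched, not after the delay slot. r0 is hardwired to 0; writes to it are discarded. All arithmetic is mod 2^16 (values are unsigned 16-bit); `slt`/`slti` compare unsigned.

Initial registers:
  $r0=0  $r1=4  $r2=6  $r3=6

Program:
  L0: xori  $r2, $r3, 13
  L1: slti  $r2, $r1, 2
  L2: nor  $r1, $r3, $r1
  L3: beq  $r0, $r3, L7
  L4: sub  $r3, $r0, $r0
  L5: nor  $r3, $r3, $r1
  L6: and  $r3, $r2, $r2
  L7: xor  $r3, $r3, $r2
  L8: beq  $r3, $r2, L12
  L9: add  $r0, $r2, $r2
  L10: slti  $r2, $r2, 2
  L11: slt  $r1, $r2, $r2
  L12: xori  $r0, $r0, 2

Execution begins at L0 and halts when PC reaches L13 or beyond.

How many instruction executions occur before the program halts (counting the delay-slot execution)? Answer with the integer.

[0] xori  $r2, $r3, 13  →  {$r0:0, $r1:4, $r2:11, $r3:6}
[1] slti  $r2, $r1, 2  →  {$r0:0, $r1:4, $r2:0, $r3:6}
[2] nor  $r1, $r3, $r1  →  {$r0:0, $r1:65529, $r2:0, $r3:6}
[3] beq  $r0, $r3, L7  →  {$r0:0, $r1:65529, $r2:0, $r3:6}  ⟨branch fallthrough⟩
[4] sub  $r3, $r0, $r0  →  {$r0:0, $r1:65529, $r2:0, $r3:0}
[5] nor  $r3, $r3, $r1  →  {$r0:0, $r1:65529, $r2:0, $r3:6}
[6] and  $r3, $r2, $r2  →  {$r0:0, $r1:65529, $r2:0, $r3:0}
[7] xor  $r3, $r3, $r2  →  {$r0:0, $r1:65529, $r2:0, $r3:0}
[8] beq  $r3, $r2, L12  →  {$r0:0, $r1:65529, $r2:0, $r3:0}  ⟨branch taken⟩
[9] add  $r0, $r2, $r2  →  {$r0:0, $r1:65529, $r2:0, $r3:0}
[12] xori  $r0, $r0, 2  →  {$r0:0, $r1:65529, $r2:0, $r3:0}

11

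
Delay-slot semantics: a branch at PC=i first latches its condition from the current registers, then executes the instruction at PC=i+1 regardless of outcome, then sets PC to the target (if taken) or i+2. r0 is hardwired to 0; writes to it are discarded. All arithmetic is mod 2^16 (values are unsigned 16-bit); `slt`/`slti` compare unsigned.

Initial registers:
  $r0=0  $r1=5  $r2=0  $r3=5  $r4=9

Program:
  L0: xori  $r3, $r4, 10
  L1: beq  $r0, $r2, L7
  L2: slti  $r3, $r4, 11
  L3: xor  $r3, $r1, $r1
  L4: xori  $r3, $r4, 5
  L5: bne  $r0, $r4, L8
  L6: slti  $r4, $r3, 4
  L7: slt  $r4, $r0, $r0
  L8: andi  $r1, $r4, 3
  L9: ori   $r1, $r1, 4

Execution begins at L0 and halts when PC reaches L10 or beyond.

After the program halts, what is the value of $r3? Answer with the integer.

  step pc=0: xori  $r3, $r4, 10  regs=(0,5,0,3,9)
  step pc=1: beq  $r0, $r2, L7  cond=T  regs=(0,5,0,3,9)
  step pc=2: slti  $r3, $r4, 11  regs=(0,5,0,1,9)
  step pc=7: slt  $r4, $r0, $r0  regs=(0,5,0,1,0)
  step pc=8: andi  $r1, $r4, 3  regs=(0,0,0,1,0)
  step pc=9: ori   $r1, $r1, 4  regs=(0,4,0,1,0)

1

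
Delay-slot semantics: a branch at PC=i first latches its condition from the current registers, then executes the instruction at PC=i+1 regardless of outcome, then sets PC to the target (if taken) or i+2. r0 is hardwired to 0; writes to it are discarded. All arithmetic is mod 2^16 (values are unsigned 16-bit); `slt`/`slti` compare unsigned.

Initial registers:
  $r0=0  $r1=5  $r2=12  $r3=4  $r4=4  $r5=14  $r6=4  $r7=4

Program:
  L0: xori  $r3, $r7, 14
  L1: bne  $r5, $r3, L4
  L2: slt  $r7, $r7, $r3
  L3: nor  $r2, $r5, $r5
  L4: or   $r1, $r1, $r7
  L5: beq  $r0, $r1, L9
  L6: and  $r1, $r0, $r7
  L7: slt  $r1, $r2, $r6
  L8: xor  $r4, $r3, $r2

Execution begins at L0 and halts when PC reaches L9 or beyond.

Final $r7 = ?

1

#0 xori  $r3, $r7, 14 ; 0/5/12/10/4/14/4/4
#1 bne  $r5, $r3, L4 ; 0/5/12/10/4/14/4/4 ; →target
#2 slt  $r7, $r7, $r3 ; 0/5/12/10/4/14/4/1
#4 or   $r1, $r1, $r7 ; 0/5/12/10/4/14/4/1
#5 beq  $r0, $r1, L9 ; 0/5/12/10/4/14/4/1 ; →fallthru
#6 and  $r1, $r0, $r7 ; 0/0/12/10/4/14/4/1
#7 slt  $r1, $r2, $r6 ; 0/0/12/10/4/14/4/1
#8 xor  $r4, $r3, $r2 ; 0/0/12/10/6/14/4/1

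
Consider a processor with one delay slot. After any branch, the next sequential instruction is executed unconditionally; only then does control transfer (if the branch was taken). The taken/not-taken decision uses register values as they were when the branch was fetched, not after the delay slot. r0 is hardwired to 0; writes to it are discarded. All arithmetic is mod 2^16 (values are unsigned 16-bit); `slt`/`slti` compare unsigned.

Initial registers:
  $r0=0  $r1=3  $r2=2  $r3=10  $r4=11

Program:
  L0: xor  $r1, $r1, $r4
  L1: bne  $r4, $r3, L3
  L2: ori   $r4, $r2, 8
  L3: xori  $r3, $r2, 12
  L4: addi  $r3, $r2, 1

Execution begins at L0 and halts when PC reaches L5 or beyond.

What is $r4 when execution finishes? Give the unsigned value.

10

#0 xor  $r1, $r1, $r4 ; 0/8/2/10/11
#1 bne  $r4, $r3, L3 ; 0/8/2/10/11 ; →target
#2 ori   $r4, $r2, 8 ; 0/8/2/10/10
#3 xori  $r3, $r2, 12 ; 0/8/2/14/10
#4 addi  $r3, $r2, 1 ; 0/8/2/3/10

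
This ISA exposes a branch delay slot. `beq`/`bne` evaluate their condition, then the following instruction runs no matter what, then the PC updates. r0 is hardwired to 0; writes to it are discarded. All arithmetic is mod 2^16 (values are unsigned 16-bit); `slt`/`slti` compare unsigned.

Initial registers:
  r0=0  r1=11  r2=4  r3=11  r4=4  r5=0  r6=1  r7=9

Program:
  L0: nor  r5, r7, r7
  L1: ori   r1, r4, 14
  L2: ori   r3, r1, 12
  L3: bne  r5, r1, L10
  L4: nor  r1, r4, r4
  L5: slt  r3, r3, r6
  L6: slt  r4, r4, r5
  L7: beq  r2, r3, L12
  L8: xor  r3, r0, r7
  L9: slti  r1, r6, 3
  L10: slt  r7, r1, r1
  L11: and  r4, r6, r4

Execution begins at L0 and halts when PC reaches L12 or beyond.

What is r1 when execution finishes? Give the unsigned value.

65531

#0 nor  r5, r7, r7 ; 0/11/4/11/4/65526/1/9
#1 ori   r1, r4, 14 ; 0/14/4/11/4/65526/1/9
#2 ori   r3, r1, 12 ; 0/14/4/14/4/65526/1/9
#3 bne  r5, r1, L10 ; 0/14/4/14/4/65526/1/9 ; →target
#4 nor  r1, r4, r4 ; 0/65531/4/14/4/65526/1/9
#10 slt  r7, r1, r1 ; 0/65531/4/14/4/65526/1/0
#11 and  r4, r6, r4 ; 0/65531/4/14/0/65526/1/0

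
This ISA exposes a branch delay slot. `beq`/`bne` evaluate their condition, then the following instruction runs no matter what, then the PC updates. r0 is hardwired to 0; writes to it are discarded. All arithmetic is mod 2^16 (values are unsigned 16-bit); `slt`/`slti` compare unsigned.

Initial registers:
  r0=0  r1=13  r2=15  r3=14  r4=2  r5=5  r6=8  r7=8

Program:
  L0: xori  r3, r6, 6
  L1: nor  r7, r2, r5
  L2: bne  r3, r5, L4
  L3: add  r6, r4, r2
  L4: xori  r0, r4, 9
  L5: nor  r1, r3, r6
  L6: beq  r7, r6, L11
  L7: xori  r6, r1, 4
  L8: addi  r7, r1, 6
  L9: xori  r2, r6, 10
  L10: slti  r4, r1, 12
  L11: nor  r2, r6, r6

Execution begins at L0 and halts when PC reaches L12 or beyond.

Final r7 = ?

65510

#0 xori  r3, r6, 6 ; 0/13/15/14/2/5/8/8
#1 nor  r7, r2, r5 ; 0/13/15/14/2/5/8/65520
#2 bne  r3, r5, L4 ; 0/13/15/14/2/5/8/65520 ; →target
#3 add  r6, r4, r2 ; 0/13/15/14/2/5/17/65520
#4 xori  r0, r4, 9 ; 0/13/15/14/2/5/17/65520
#5 nor  r1, r3, r6 ; 0/65504/15/14/2/5/17/65520
#6 beq  r7, r6, L11 ; 0/65504/15/14/2/5/17/65520 ; →fallthru
#7 xori  r6, r1, 4 ; 0/65504/15/14/2/5/65508/65520
#8 addi  r7, r1, 6 ; 0/65504/15/14/2/5/65508/65510
#9 xori  r2, r6, 10 ; 0/65504/65518/14/2/5/65508/65510
#10 slti  r4, r1, 12 ; 0/65504/65518/14/0/5/65508/65510
#11 nor  r2, r6, r6 ; 0/65504/27/14/0/5/65508/65510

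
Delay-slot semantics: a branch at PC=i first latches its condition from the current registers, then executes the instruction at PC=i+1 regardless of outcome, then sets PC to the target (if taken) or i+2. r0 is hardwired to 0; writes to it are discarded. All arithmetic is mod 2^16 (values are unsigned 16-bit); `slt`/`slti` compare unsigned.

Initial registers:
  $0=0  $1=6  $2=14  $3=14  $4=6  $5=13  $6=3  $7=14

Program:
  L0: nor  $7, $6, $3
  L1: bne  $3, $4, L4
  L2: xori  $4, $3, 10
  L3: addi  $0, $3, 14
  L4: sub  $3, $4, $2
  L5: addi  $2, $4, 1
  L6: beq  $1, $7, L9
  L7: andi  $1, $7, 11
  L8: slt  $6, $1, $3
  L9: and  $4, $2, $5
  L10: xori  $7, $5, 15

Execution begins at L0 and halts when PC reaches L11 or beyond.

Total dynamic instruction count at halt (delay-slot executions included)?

[0] nor  $7, $6, $3  →  {$0:0, $1:6, $2:14, $3:14, $4:6, $5:13, $6:3, $7:65520}
[1] bne  $3, $4, L4  →  {$0:0, $1:6, $2:14, $3:14, $4:6, $5:13, $6:3, $7:65520}  ⟨branch taken⟩
[2] xori  $4, $3, 10  →  {$0:0, $1:6, $2:14, $3:14, $4:4, $5:13, $6:3, $7:65520}
[4] sub  $3, $4, $2  →  {$0:0, $1:6, $2:14, $3:65526, $4:4, $5:13, $6:3, $7:65520}
[5] addi  $2, $4, 1  →  {$0:0, $1:6, $2:5, $3:65526, $4:4, $5:13, $6:3, $7:65520}
[6] beq  $1, $7, L9  →  {$0:0, $1:6, $2:5, $3:65526, $4:4, $5:13, $6:3, $7:65520}  ⟨branch fallthrough⟩
[7] andi  $1, $7, 11  →  {$0:0, $1:0, $2:5, $3:65526, $4:4, $5:13, $6:3, $7:65520}
[8] slt  $6, $1, $3  →  {$0:0, $1:0, $2:5, $3:65526, $4:4, $5:13, $6:1, $7:65520}
[9] and  $4, $2, $5  →  {$0:0, $1:0, $2:5, $3:65526, $4:5, $5:13, $6:1, $7:65520}
[10] xori  $7, $5, 15  →  {$0:0, $1:0, $2:5, $3:65526, $4:5, $5:13, $6:1, $7:2}

10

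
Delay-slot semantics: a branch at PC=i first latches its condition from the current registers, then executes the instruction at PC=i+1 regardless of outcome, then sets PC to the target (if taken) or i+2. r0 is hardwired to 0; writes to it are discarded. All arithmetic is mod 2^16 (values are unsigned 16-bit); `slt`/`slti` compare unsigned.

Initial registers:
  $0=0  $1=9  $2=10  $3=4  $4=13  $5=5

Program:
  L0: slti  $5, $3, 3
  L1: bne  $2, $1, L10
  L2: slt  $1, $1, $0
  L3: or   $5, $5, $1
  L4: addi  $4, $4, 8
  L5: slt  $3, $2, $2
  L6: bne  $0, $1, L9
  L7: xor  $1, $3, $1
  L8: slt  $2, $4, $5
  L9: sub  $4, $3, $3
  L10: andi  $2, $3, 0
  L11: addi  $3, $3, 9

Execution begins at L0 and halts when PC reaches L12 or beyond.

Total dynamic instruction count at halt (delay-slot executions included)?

5

[0] slti  $5, $3, 3  →  {$0:0, $1:9, $2:10, $3:4, $4:13, $5:0}
[1] bne  $2, $1, L10  →  {$0:0, $1:9, $2:10, $3:4, $4:13, $5:0}  ⟨branch taken⟩
[2] slt  $1, $1, $0  →  {$0:0, $1:0, $2:10, $3:4, $4:13, $5:0}
[10] andi  $2, $3, 0  →  {$0:0, $1:0, $2:0, $3:4, $4:13, $5:0}
[11] addi  $3, $3, 9  →  {$0:0, $1:0, $2:0, $3:13, $4:13, $5:0}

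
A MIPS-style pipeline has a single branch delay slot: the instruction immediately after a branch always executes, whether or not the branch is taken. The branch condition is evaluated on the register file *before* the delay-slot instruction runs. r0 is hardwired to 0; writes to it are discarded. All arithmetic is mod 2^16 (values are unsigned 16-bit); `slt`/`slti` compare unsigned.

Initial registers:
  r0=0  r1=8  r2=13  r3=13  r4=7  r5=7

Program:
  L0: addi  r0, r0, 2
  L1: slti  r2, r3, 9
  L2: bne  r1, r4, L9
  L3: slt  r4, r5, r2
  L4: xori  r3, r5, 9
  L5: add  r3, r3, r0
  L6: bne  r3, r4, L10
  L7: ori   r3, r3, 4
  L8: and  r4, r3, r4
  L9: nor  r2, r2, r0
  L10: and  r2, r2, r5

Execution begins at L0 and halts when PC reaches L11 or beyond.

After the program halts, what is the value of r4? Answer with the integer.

0

#0 addi  r0, r0, 2 ; 0/8/13/13/7/7
#1 slti  r2, r3, 9 ; 0/8/0/13/7/7
#2 bne  r1, r4, L9 ; 0/8/0/13/7/7 ; →target
#3 slt  r4, r5, r2 ; 0/8/0/13/0/7
#9 nor  r2, r2, r0 ; 0/8/65535/13/0/7
#10 and  r2, r2, r5 ; 0/8/7/13/0/7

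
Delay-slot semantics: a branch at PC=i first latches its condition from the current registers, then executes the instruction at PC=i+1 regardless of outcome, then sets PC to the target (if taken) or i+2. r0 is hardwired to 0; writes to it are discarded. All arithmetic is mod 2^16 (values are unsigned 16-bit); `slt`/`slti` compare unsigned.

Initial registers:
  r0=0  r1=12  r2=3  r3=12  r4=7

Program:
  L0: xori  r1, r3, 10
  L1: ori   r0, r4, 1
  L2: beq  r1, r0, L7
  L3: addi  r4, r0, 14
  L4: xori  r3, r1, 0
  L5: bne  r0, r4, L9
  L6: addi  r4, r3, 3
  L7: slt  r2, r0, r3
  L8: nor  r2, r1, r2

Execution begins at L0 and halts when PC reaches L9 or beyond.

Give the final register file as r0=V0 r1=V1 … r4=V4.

r0=0 r1=6 r2=3 r3=6 r4=9

  step pc=0: xori  r1, r3, 10  regs=(0,6,3,12,7)
  step pc=1: ori   r0, r4, 1  regs=(0,6,3,12,7)
  step pc=2: beq  r1, r0, L7  cond=F  regs=(0,6,3,12,7)
  step pc=3: addi  r4, r0, 14  regs=(0,6,3,12,14)
  step pc=4: xori  r3, r1, 0  regs=(0,6,3,6,14)
  step pc=5: bne  r0, r4, L9  cond=T  regs=(0,6,3,6,14)
  step pc=6: addi  r4, r3, 3  regs=(0,6,3,6,9)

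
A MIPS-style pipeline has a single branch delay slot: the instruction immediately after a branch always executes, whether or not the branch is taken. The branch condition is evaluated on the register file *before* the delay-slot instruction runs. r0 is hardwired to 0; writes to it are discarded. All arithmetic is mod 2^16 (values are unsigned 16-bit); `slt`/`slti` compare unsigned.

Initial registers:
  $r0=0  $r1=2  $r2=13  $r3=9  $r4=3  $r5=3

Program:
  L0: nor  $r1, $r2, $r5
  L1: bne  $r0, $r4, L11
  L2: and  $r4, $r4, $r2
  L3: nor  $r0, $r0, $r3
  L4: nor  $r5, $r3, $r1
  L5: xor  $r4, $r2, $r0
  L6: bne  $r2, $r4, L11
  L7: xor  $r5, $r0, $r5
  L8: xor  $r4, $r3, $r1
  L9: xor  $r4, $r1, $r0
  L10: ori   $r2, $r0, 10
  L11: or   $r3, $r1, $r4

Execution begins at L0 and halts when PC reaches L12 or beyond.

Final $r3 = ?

65521

  step pc=0: nor  $r1, $r2, $r5  regs=(0,65520,13,9,3,3)
  step pc=1: bne  $r0, $r4, L11  cond=T  regs=(0,65520,13,9,3,3)
  step pc=2: and  $r4, $r4, $r2  regs=(0,65520,13,9,1,3)
  step pc=11: or   $r3, $r1, $r4  regs=(0,65520,13,65521,1,3)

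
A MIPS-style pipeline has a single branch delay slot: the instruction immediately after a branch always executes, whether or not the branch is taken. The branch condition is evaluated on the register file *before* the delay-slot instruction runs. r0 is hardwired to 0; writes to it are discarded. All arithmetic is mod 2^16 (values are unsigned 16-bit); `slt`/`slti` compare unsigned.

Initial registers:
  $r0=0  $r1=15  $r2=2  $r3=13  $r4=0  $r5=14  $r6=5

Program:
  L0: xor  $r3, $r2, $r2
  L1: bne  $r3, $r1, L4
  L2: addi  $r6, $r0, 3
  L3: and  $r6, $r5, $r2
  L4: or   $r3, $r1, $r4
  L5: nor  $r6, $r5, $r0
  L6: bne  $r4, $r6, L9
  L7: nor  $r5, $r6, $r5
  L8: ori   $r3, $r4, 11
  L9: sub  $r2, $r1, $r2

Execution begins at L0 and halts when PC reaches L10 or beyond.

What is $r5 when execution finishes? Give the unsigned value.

0

PC=0  xor  $r3, $r2, $r2     | $r0=0 $r1=15 $r2=2 $r3=0 $r4=0 $r5=14 $r6=5
PC=1  bne  $r3, $r1, L4      | $r0=0 $r1=15 $r2=2 $r3=0 $r4=0 $r5=14 $r6=5  [TAKEN]
PC=2  addi  $r6, $r0, 3      | $r0=0 $r1=15 $r2=2 $r3=0 $r4=0 $r5=14 $r6=3
PC=4  or   $r3, $r1, $r4     | $r0=0 $r1=15 $r2=2 $r3=15 $r4=0 $r5=14 $r6=3
PC=5  nor  $r6, $r5, $r0     | $r0=0 $r1=15 $r2=2 $r3=15 $r4=0 $r5=14 $r6=65521
PC=6  bne  $r4, $r6, L9      | $r0=0 $r1=15 $r2=2 $r3=15 $r4=0 $r5=14 $r6=65521  [TAKEN]
PC=7  nor  $r5, $r6, $r5     | $r0=0 $r1=15 $r2=2 $r3=15 $r4=0 $r5=0 $r6=65521
PC=9  sub  $r2, $r1, $r2     | $r0=0 $r1=15 $r2=13 $r3=15 $r4=0 $r5=0 $r6=65521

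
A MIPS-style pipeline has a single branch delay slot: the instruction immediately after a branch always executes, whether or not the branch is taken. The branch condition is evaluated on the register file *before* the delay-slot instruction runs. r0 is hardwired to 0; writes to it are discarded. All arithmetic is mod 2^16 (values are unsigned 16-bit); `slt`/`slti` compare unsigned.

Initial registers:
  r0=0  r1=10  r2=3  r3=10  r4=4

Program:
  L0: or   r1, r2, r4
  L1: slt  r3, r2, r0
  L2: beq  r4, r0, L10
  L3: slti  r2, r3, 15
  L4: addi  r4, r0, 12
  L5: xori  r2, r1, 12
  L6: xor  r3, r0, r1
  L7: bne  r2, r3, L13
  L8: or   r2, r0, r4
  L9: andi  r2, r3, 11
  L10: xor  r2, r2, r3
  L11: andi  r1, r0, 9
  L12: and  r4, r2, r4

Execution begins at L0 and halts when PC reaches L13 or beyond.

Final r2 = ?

#0 or   r1, r2, r4 ; 0/7/3/10/4
#1 slt  r3, r2, r0 ; 0/7/3/0/4
#2 beq  r4, r0, L10 ; 0/7/3/0/4 ; →fallthru
#3 slti  r2, r3, 15 ; 0/7/1/0/4
#4 addi  r4, r0, 12 ; 0/7/1/0/12
#5 xori  r2, r1, 12 ; 0/7/11/0/12
#6 xor  r3, r0, r1 ; 0/7/11/7/12
#7 bne  r2, r3, L13 ; 0/7/11/7/12 ; →target
#8 or   r2, r0, r4 ; 0/7/12/7/12

12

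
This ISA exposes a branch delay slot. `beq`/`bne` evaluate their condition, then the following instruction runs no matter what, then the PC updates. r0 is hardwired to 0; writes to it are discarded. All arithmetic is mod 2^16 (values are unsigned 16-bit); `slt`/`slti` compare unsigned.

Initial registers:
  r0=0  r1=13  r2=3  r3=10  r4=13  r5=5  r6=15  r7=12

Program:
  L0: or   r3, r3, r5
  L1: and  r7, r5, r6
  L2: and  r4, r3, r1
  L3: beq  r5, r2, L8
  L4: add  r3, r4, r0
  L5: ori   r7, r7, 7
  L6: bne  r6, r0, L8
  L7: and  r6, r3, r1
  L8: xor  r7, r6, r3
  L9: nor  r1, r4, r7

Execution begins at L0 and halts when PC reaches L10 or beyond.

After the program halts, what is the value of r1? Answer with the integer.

[0] or   r3, r3, r5  →  {r0:0, r1:13, r2:3, r3:15, r4:13, r5:5, r6:15, r7:12}
[1] and  r7, r5, r6  →  {r0:0, r1:13, r2:3, r3:15, r4:13, r5:5, r6:15, r7:5}
[2] and  r4, r3, r1  →  {r0:0, r1:13, r2:3, r3:15, r4:13, r5:5, r6:15, r7:5}
[3] beq  r5, r2, L8  →  {r0:0, r1:13, r2:3, r3:15, r4:13, r5:5, r6:15, r7:5}  ⟨branch fallthrough⟩
[4] add  r3, r4, r0  →  {r0:0, r1:13, r2:3, r3:13, r4:13, r5:5, r6:15, r7:5}
[5] ori   r7, r7, 7  →  {r0:0, r1:13, r2:3, r3:13, r4:13, r5:5, r6:15, r7:7}
[6] bne  r6, r0, L8  →  {r0:0, r1:13, r2:3, r3:13, r4:13, r5:5, r6:15, r7:7}  ⟨branch taken⟩
[7] and  r6, r3, r1  →  {r0:0, r1:13, r2:3, r3:13, r4:13, r5:5, r6:13, r7:7}
[8] xor  r7, r6, r3  →  {r0:0, r1:13, r2:3, r3:13, r4:13, r5:5, r6:13, r7:0}
[9] nor  r1, r4, r7  →  {r0:0, r1:65522, r2:3, r3:13, r4:13, r5:5, r6:13, r7:0}

65522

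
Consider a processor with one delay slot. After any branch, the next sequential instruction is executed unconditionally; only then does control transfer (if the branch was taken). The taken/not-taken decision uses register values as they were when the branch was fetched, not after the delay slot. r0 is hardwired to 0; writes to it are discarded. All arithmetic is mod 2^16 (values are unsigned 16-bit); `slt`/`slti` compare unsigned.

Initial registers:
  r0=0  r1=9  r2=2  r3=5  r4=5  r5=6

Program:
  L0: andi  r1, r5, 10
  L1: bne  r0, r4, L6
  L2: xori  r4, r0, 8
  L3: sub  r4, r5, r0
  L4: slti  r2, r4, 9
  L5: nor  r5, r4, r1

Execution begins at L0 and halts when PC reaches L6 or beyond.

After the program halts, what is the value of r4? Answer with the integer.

[0] andi  r1, r5, 10  →  {r0:0, r1:2, r2:2, r3:5, r4:5, r5:6}
[1] bne  r0, r4, L6  →  {r0:0, r1:2, r2:2, r3:5, r4:5, r5:6}  ⟨branch taken⟩
[2] xori  r4, r0, 8  →  {r0:0, r1:2, r2:2, r3:5, r4:8, r5:6}

8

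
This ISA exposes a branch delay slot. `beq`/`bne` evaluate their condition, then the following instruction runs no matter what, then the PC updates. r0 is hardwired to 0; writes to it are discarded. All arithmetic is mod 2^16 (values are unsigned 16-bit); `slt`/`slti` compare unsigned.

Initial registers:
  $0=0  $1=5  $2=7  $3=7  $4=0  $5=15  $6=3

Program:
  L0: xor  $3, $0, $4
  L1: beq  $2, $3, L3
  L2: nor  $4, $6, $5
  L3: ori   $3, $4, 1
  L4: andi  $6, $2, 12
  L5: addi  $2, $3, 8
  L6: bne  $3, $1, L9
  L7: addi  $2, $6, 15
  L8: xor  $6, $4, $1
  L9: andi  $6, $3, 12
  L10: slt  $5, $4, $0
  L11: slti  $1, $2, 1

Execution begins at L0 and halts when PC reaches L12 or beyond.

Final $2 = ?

19

[0] xor  $3, $0, $4  →  {$0:0, $1:5, $2:7, $3:0, $4:0, $5:15, $6:3}
[1] beq  $2, $3, L3  →  {$0:0, $1:5, $2:7, $3:0, $4:0, $5:15, $6:3}  ⟨branch fallthrough⟩
[2] nor  $4, $6, $5  →  {$0:0, $1:5, $2:7, $3:0, $4:65520, $5:15, $6:3}
[3] ori   $3, $4, 1  →  {$0:0, $1:5, $2:7, $3:65521, $4:65520, $5:15, $6:3}
[4] andi  $6, $2, 12  →  {$0:0, $1:5, $2:7, $3:65521, $4:65520, $5:15, $6:4}
[5] addi  $2, $3, 8  →  {$0:0, $1:5, $2:65529, $3:65521, $4:65520, $5:15, $6:4}
[6] bne  $3, $1, L9  →  {$0:0, $1:5, $2:65529, $3:65521, $4:65520, $5:15, $6:4}  ⟨branch taken⟩
[7] addi  $2, $6, 15  →  {$0:0, $1:5, $2:19, $3:65521, $4:65520, $5:15, $6:4}
[9] andi  $6, $3, 12  →  {$0:0, $1:5, $2:19, $3:65521, $4:65520, $5:15, $6:0}
[10] slt  $5, $4, $0  →  {$0:0, $1:5, $2:19, $3:65521, $4:65520, $5:0, $6:0}
[11] slti  $1, $2, 1  →  {$0:0, $1:0, $2:19, $3:65521, $4:65520, $5:0, $6:0}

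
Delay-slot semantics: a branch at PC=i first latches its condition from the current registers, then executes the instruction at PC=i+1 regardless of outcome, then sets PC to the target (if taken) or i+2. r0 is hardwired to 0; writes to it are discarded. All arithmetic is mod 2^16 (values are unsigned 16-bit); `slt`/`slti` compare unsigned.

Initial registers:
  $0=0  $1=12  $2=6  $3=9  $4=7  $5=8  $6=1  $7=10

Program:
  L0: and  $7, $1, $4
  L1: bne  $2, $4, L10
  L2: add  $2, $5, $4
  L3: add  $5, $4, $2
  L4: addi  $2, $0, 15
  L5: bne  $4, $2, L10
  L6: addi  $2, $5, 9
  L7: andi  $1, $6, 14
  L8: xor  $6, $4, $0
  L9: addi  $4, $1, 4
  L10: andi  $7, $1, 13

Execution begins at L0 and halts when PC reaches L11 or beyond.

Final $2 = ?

#0 and  $7, $1, $4 ; 0/12/6/9/7/8/1/4
#1 bne  $2, $4, L10 ; 0/12/6/9/7/8/1/4 ; →target
#2 add  $2, $5, $4 ; 0/12/15/9/7/8/1/4
#10 andi  $7, $1, 13 ; 0/12/15/9/7/8/1/12

15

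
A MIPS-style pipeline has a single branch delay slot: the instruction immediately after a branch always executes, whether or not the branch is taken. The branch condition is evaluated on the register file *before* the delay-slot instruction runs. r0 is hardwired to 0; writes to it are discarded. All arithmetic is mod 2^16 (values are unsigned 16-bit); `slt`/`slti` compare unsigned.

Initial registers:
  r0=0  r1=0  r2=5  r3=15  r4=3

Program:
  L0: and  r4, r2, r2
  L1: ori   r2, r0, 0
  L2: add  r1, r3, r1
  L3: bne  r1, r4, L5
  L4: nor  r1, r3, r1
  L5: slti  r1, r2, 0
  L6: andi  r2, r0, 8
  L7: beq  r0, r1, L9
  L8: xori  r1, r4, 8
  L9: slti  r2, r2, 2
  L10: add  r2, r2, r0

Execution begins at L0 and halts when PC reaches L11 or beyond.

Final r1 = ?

13

[0] and  r4, r2, r2  →  {r0:0, r1:0, r2:5, r3:15, r4:5}
[1] ori   r2, r0, 0  →  {r0:0, r1:0, r2:0, r3:15, r4:5}
[2] add  r1, r3, r1  →  {r0:0, r1:15, r2:0, r3:15, r4:5}
[3] bne  r1, r4, L5  →  {r0:0, r1:15, r2:0, r3:15, r4:5}  ⟨branch taken⟩
[4] nor  r1, r3, r1  →  {r0:0, r1:65520, r2:0, r3:15, r4:5}
[5] slti  r1, r2, 0  →  {r0:0, r1:0, r2:0, r3:15, r4:5}
[6] andi  r2, r0, 8  →  {r0:0, r1:0, r2:0, r3:15, r4:5}
[7] beq  r0, r1, L9  →  {r0:0, r1:0, r2:0, r3:15, r4:5}  ⟨branch taken⟩
[8] xori  r1, r4, 8  →  {r0:0, r1:13, r2:0, r3:15, r4:5}
[9] slti  r2, r2, 2  →  {r0:0, r1:13, r2:1, r3:15, r4:5}
[10] add  r2, r2, r0  →  {r0:0, r1:13, r2:1, r3:15, r4:5}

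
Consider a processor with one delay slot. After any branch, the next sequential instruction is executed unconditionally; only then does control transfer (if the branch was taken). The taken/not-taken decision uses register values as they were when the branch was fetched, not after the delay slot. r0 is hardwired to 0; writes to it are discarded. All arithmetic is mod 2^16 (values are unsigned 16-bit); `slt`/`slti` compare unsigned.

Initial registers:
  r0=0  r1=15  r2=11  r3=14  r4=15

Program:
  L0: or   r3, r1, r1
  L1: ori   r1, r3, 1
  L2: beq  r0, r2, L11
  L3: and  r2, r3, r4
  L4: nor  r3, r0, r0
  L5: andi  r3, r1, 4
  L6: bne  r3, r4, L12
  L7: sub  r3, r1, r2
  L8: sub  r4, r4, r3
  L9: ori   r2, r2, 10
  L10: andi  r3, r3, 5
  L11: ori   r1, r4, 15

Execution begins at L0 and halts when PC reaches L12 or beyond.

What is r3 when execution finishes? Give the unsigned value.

0

PC=0  or   r3, r1, r1        | r0=0 r1=15 r2=11 r3=15 r4=15
PC=1  ori   r1, r3, 1        | r0=0 r1=15 r2=11 r3=15 r4=15
PC=2  beq  r0, r2, L11       | r0=0 r1=15 r2=11 r3=15 r4=15  [not taken]
PC=3  and  r2, r3, r4        | r0=0 r1=15 r2=15 r3=15 r4=15
PC=4  nor  r3, r0, r0        | r0=0 r1=15 r2=15 r3=65535 r4=15
PC=5  andi  r3, r1, 4        | r0=0 r1=15 r2=15 r3=4 r4=15
PC=6  bne  r3, r4, L12       | r0=0 r1=15 r2=15 r3=4 r4=15  [TAKEN]
PC=7  sub  r3, r1, r2        | r0=0 r1=15 r2=15 r3=0 r4=15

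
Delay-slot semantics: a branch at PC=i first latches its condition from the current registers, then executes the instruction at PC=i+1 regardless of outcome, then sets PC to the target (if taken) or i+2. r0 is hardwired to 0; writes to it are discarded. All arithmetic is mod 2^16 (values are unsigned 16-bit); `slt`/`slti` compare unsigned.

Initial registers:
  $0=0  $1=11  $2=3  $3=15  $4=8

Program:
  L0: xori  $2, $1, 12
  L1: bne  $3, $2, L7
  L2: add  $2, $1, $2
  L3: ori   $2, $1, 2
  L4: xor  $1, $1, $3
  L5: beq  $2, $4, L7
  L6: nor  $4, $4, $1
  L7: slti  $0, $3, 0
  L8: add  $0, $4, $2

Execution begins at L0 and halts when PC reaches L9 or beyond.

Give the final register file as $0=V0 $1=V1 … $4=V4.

[0] xori  $2, $1, 12  →  {$0:0, $1:11, $2:7, $3:15, $4:8}
[1] bne  $3, $2, L7  →  {$0:0, $1:11, $2:7, $3:15, $4:8}  ⟨branch taken⟩
[2] add  $2, $1, $2  →  {$0:0, $1:11, $2:18, $3:15, $4:8}
[7] slti  $0, $3, 0  →  {$0:0, $1:11, $2:18, $3:15, $4:8}
[8] add  $0, $4, $2  →  {$0:0, $1:11, $2:18, $3:15, $4:8}

$0=0 $1=11 $2=18 $3=15 $4=8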